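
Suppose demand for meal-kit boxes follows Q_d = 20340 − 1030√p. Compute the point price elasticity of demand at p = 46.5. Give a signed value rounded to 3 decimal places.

-0.264

dQ_d/dp = −1030/(2√p) = -75.5233. At p = 46.5, Q_d = 13316.3.
Ed = (dQ_d/dp)·(p/Q_d) = (-75.5233) × (46.5/13316.3) = -0.26372…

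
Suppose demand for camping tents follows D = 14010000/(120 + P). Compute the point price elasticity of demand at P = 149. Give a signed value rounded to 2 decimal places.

dD/dP = −14010000/(120 + P)² = -193.613. At P = 149, D = 52081.8.
Ed = (dD/dP)·(P/D) = (-193.613) × (149/52081.8) = -0.5539…

-0.55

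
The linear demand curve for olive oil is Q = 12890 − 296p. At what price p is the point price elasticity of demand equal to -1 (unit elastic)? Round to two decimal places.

Ed = −296p/(12890 − 296p). Set this equal to -1:
296p = 1·(12890 − 296p) ⇒ 296p(1 + 1) = 1·12890
p = 1·12890 / (296·2) = 21.7736…

21.77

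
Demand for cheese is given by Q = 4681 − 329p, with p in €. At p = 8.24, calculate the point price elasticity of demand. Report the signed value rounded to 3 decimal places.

-1.376

dQ/dp = −329. At p = 8.24, Q = 4681 − 329(8.24) = 1970.04.
Ed = (dQ/dp)·(p/Q) = −329 × (8.24/1970.04) = -1.37609…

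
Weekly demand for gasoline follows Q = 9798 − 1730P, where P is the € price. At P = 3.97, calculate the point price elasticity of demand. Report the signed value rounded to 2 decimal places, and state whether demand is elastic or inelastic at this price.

dQ/dP = −1730. At P = 3.97, Q = 9798 − 1730(3.97) = 2929.9.
Ed = (dQ/dP)·(P/Q) = −1730 × (3.97/2929.9) = -2.3441…
|Ed| = 2.34 > 1, so demand is elastic.

-2.34; elastic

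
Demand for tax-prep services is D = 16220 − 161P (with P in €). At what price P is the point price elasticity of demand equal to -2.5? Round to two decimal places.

Ed = −161P/(16220 − 161P). Set this equal to -2.5:
161P = 2.5·(16220 − 161P) ⇒ 161P(1 + 2.5) = 2.5·16220
P = 2.5·16220 / (161·3.5) = 71.9609…

71.96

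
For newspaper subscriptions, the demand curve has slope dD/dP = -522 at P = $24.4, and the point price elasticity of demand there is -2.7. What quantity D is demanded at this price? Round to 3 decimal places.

4717.333

Ed = (dD/dP)·(P/D) ⇒ D = (dD/dP)·P/Ed = (-522)·24.4/(-2.7) = 4717.33333…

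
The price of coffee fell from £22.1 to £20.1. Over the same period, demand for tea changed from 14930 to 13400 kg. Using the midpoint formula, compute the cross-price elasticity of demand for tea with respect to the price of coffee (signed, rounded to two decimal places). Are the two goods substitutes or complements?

1.14; substitutes

%ΔQ_{tea} = (13400 − 14930)/avg = -1530/14165 = -0.108012…
%ΔP_{coffee} = (20.1 − 22.1)/avg = -2/21.1 = -0.094786…
E_cross = (-1530/14165) / (-2/21.1) = 1.1395…
E_cross > 0 ⇒ the goods are substitutes.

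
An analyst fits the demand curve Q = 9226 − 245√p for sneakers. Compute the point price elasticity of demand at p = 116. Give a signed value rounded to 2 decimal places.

-0.20

dQ/dp = −245/(2√p) = -11.3738. At p = 116, Q = 6587.27.
Ed = (dQ/dp)·(p/Q) = (-11.3738) × (116/6587.27) = -0.2002…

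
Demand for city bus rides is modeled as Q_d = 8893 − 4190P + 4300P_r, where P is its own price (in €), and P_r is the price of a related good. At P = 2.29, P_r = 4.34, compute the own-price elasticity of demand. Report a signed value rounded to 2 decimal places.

At the given values, Q_d = 8893 − 4190(2.29) + 4300(4.34) = 17959.9.
∂Q_d/∂P = −4190.
E = (-4190) × (2.29/17959.9) = -0.5342…

-0.53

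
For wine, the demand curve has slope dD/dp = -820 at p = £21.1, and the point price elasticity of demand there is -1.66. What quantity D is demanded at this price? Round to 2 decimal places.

Ed = (dD/dp)·(p/D) ⇒ D = (dD/dp)·p/Ed = (-820)·21.1/(-1.66) = 10422.8915…

10422.89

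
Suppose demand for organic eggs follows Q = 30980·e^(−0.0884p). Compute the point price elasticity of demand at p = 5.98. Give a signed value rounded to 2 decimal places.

dQ/dp = −0.0884·Q = -1614.18. At p = 5.98, Q = 18259.9.
Ed = (dQ/dp)·(p/Q) = (-1614.18) × (5.98/18259.9) = -0.5286…

-0.53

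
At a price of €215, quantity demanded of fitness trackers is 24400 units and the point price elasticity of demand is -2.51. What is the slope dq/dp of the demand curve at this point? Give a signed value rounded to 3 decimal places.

Ed = (dq/dp)·(p/q) ⇒ dq/dp = Ed·q/p = (-2.51)·24400/215 = -284.85581…

-284.856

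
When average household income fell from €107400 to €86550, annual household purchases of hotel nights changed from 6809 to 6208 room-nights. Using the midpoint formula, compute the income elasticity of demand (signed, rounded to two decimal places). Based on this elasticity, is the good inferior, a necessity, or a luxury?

0.43; necessity

%ΔQ = (6208 − 6809)/[( 6809 + 6208)/2] = -601/6508.5 = -0.092340…
%ΔIncome = (86550 − 107400)/[( 107400 + 86550)/2] = -20850/96975 = -0.215003…
E_income = (-601/6508.5) / (-20850/96975) = 0.4294…
0 < E_income < 1 ⇒ normal good, necessity.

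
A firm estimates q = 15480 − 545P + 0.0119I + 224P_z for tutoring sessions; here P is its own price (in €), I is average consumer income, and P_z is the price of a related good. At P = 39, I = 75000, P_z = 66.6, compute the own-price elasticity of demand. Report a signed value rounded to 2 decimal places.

-2.12

At the given values, q = 15480 − 545(39) + 0.0119(75000) + 224(66.6) = 10035.9.
∂q/∂P = −545.
E = (-545) × (39/10035.9) = -2.1178…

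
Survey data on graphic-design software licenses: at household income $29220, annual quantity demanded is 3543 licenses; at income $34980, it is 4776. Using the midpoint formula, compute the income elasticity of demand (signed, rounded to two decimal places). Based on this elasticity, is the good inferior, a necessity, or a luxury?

%ΔQ = (4776 − 3543)/[( 3543 + 4776)/2] = 1233/4159.5 = 0.296429…
%ΔIncome = (34980 − 29220)/[( 29220 + 34980)/2] = 5760/32100 = 0.179439…
E_income = (1233/4159.5) / (5760/32100) = 1.6519…
E_income > 1 ⇒ normal good, luxury.

1.65; luxury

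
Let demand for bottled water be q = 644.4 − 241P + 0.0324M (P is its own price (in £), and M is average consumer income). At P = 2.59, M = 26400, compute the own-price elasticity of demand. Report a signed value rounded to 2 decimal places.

At the given values, q = 644.4 − 241(2.59) + 0.0324(26400) = 875.57.
∂q/∂P = −241.
E = (-241) × (2.59/875.57) = -0.7128…

-0.71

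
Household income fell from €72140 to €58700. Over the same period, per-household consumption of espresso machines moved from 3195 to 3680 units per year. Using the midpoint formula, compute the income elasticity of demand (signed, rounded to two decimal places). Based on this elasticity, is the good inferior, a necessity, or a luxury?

-0.69; inferior

%ΔQ = (3680 − 3195)/[( 3195 + 3680)/2] = 485/3437.5 = 0.141090…
%ΔIncome = (58700 − 72140)/[( 72140 + 58700)/2] = -13440/65420 = -0.205441…
E_income = (485/3437.5) / (-13440/65420) = -0.6867…
E_income < 0 ⇒ inferior good.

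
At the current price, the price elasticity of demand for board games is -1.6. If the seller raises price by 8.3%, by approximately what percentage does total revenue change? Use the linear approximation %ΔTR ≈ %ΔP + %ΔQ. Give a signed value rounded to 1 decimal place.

-5.0%

%ΔQ ≈ Ed × %ΔP = (-1.6) × (+8.3%) = -13.2800%
%ΔTR ≈ %ΔP + %ΔQ = (+8.3%) + (-13.2800%) = -4.9800%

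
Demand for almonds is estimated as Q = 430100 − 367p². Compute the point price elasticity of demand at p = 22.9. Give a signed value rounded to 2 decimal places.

dQ/dp = −2·367·p = -16808.6. At p = 22.9, Q = 237641.53.
Ed = (dQ/dp)·(p/Q) = (-16808.6) × (22.9/237641.53) = -1.6197…

-1.62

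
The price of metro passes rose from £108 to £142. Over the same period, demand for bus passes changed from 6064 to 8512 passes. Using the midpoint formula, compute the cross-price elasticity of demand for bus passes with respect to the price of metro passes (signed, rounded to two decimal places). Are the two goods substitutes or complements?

1.23; substitutes

%ΔQ_{bus passes} = (8512 − 6064)/avg = 2448/7288 = 0.335894…
%ΔP_{metro passes} = (142 − 108)/avg = 34/125 = 0.272
E_cross = (2448/7288) / (34/125) = 1.2349…
E_cross > 0 ⇒ the goods are substitutes.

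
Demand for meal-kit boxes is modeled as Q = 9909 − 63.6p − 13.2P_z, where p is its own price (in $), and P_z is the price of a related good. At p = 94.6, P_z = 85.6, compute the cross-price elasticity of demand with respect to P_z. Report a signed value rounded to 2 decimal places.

-0.41

At the given values, Q = 9909 − 63.6(94.6) − 13.2(85.6) = 2762.52.
∂Q/∂P_z = -13.2.
E = (-13.2) × (85.6/2762.52) = -0.4090…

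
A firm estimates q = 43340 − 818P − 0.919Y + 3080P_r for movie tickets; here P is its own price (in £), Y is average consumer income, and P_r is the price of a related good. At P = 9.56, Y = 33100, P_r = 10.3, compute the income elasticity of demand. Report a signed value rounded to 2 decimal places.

-0.83

At the given values, q = 43340 − 818(9.56) − 0.919(33100) + 3080(10.3) = 36825.02.
∂q/∂Y = -0.919.
E = (-0.919) × (33100/36825.02) = -0.8260…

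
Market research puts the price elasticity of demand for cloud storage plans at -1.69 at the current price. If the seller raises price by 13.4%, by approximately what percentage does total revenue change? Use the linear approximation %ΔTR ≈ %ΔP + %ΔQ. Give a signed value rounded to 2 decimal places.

-9.25%

%ΔQ ≈ Ed × %ΔP = (-1.69) × (+13.4%) = -22.6460%
%ΔTR ≈ %ΔP + %ΔQ = (+13.4%) + (-22.6460%) = -9.2460%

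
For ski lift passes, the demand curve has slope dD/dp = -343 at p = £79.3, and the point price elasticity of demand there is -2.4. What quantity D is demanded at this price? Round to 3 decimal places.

11333.292

Ed = (dD/dp)·(p/D) ⇒ D = (dD/dp)·p/Ed = (-343)·79.3/(-2.4) = 11333.29166…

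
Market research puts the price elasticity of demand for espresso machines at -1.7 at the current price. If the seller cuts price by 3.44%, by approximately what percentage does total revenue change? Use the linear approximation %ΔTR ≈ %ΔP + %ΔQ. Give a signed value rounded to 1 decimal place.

+2.4%

%ΔQ ≈ Ed × %ΔP = (-1.7) × (-3.44%) = +5.8480%
%ΔTR ≈ %ΔP + %ΔQ = (-3.44%) + (+5.8480%) = +2.4080%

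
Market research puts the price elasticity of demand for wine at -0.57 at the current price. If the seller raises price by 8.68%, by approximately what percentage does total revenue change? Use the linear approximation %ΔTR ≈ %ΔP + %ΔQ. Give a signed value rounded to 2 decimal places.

+3.73%

%ΔQ ≈ Ed × %ΔP = (-0.57) × (+8.68%) = -4.9476%
%ΔTR ≈ %ΔP + %ΔQ = (+8.68%) + (-4.9476%) = +3.7324%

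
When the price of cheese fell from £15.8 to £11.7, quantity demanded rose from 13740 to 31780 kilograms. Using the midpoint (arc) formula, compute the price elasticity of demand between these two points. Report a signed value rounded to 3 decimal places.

%ΔQ = (31780 − 13740) / [(13740 + 31780)/2] = 18040/22760 = 0.792618…
%ΔP = (11.7 − 15.8) / [(15.8 + 11.7)/2] = -4.1/13.75 = -0.298181…
Arc Ed = %ΔQ / %ΔP = (18040/22760) / (-4.1/13.75) = -2.65817…

-2.658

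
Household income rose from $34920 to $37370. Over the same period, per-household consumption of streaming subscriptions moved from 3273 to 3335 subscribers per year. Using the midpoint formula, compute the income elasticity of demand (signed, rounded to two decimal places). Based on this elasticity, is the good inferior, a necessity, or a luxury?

0.28; necessity

%ΔQ = (3335 − 3273)/[( 3273 + 3335)/2] = 62/3304 = 0.018765…
%ΔIncome = (37370 − 34920)/[( 34920 + 37370)/2] = 2450/36145 = 0.067782…
E_income = (62/3304) / (2450/36145) = 0.2768…
0 < E_income < 1 ⇒ normal good, necessity.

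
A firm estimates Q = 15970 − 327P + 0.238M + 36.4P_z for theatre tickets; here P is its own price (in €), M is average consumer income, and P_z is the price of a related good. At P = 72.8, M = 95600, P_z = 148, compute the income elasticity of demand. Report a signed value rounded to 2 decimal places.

At the given values, Q = 15970 − 327(72.8) + 0.238(95600) + 36.4(148) = 20304.4.
∂Q/∂M = 0.238.
E = (0.238) × (95600/20304.4) = 1.1205…

1.12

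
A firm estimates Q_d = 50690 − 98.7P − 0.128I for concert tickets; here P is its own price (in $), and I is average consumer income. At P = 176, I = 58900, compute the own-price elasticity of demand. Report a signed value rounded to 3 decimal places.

-0.674

At the given values, Q_d = 50690 − 98.7(176) − 0.128(58900) = 25779.6.
∂Q_d/∂P = −98.7.
E = (-98.7) × (176/25779.6) = -0.67383…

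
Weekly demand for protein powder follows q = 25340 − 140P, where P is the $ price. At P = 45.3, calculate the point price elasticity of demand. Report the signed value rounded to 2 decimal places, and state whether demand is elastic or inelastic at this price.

-0.33; inelastic

dq/dP = −140. At P = 45.3, q = 25340 − 140(45.3) = 18998.
Ed = (dq/dP)·(P/q) = −140 × (45.3/18998) = -0.3338…
|Ed| = 0.33 < 1, so demand is inelastic.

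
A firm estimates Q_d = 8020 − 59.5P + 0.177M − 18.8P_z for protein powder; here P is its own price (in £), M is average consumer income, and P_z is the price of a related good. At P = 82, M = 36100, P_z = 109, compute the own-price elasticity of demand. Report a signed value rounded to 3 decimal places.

At the given values, Q_d = 8020 − 59.5(82) + 0.177(36100) − 18.8(109) = 7481.5.
∂Q_d/∂P = −59.5.
E = (-59.5) × (82/7481.5) = -0.65214…

-0.652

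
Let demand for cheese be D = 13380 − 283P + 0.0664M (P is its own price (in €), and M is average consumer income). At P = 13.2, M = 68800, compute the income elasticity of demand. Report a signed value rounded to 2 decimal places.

At the given values, D = 13380 − 283(13.2) + 0.0664(68800) = 14212.72.
∂D/∂M = 0.0664.
E = (0.0664) × (68800/14212.72) = 0.3214…

0.32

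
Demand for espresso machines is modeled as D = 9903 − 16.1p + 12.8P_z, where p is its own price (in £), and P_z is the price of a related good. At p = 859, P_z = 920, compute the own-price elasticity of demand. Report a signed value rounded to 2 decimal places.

At the given values, D = 9903 − 16.1(859) + 12.8(920) = 7849.1.
∂D/∂p = −16.1.
E = (-16.1) × (859/7849.1) = -1.7619…

-1.76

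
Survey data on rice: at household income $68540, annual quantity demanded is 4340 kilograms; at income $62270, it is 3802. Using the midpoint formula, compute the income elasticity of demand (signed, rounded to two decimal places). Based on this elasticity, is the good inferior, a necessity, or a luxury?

1.38; luxury

%ΔQ = (3802 − 4340)/[( 4340 + 3802)/2] = -538/4071 = -0.132154…
%ΔIncome = (62270 − 68540)/[( 68540 + 62270)/2] = -6270/65405 = -0.095864…
E_income = (-538/4071) / (-6270/65405) = 1.3785…
E_income > 1 ⇒ normal good, luxury.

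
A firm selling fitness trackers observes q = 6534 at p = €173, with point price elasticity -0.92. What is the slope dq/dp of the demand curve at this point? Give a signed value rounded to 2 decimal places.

-34.75

Ed = (dq/dp)·(p/q) ⇒ dq/dp = Ed·q/p = (-0.92)·6534/173 = -34.7472…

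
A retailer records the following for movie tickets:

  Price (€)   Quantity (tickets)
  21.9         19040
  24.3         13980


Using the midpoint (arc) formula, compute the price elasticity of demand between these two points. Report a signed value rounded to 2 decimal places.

-2.95

%ΔQ = (13980 − 19040) / [(19040 + 13980)/2] = -5060/16510 = -0.306480…
%ΔP = (24.3 − 21.9) / [(21.9 + 24.3)/2] = 2.4/23.1 = 0.103896…
Arc Ed = %ΔQ / %ΔP = (-5060/16510) / (2.4/23.1) = -2.9498…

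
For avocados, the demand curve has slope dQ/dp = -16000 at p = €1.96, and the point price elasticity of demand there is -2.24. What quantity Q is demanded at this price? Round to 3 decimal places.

Ed = (dQ/dp)·(p/Q) ⇒ Q = (dQ/dp)·p/Ed = (-16000)·1.96/(-2.24) = 14000

14000.000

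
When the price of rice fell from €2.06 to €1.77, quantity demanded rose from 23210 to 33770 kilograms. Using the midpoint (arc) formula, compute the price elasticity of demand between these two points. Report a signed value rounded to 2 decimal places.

%ΔQ = (33770 − 23210) / [(23210 + 33770)/2] = 10560/28490 = 0.370656…
%ΔP = (1.77 − 2.06) / [(2.06 + 1.77)/2] = -0.29/1.915 = -0.151436…
Arc Ed = %ΔQ / %ΔP = (10560/28490) / (-0.29/1.915) = -2.4476…

-2.45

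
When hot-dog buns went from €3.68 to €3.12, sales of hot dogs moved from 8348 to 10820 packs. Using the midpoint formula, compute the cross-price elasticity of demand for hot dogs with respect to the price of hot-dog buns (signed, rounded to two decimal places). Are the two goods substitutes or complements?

%ΔQ_{hot dogs} = (10820 − 8348)/avg = 2472/9584 = 0.257929…
%ΔP_{hot-dog buns} = (3.12 − 3.68)/avg = -0.56/3.4 = -0.164705…
E_cross = (2472/9584) / (-0.56/3.4) = -1.5660…
E_cross < 0 ⇒ the goods are complements.

-1.57; complements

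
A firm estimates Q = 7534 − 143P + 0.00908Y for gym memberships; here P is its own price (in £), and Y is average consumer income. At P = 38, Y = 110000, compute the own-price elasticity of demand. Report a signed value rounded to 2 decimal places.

At the given values, Q = 7534 − 143(38) + 0.00908(110000) = 3098.8.
∂Q/∂P = −143.
E = (-143) × (38/3098.8) = -1.7535…

-1.75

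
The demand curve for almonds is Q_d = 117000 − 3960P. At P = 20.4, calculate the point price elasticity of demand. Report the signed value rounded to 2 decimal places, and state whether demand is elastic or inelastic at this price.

dQ_d/dP = −3960. At P = 20.4, Q_d = 117000 − 3960(20.4) = 36216.
Ed = (dQ_d/dP)·(P/Q_d) = −3960 × (20.4/36216) = -2.2306…
|Ed| = 2.23 > 1, so demand is elastic.

-2.23; elastic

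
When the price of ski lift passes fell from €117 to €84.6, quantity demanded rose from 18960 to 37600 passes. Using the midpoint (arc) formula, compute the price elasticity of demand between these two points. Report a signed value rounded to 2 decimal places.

%ΔQ = (37600 − 18960) / [(18960 + 37600)/2] = 18640/28280 = 0.659123…
%ΔP = (84.6 − 117) / [(117 + 84.6)/2] = -32.4/100.8 = -0.321428…
Arc Ed = %ΔQ / %ΔP = (18640/28280) / (-32.4/100.8) = -2.0506…

-2.05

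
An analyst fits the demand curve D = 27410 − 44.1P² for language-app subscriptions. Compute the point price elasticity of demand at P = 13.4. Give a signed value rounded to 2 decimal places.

-0.81

dD/dP = −2·44.1·P = -1181.88. At P = 13.4, D = 19491.404.
Ed = (dD/dP)·(P/D) = (-1181.88) × (13.4/19491.404) = -0.8125…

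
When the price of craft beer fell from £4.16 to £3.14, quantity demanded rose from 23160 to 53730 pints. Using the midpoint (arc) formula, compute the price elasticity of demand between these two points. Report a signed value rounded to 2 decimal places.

%ΔQ = (53730 − 23160) / [(23160 + 53730)/2] = 30570/38445 = 0.795161…
%ΔP = (3.14 − 4.16) / [(4.16 + 3.14)/2] = -1.02/3.65 = -0.279452…
Arc Ed = %ΔQ / %ΔP = (30570/38445) / (-1.02/3.65) = -2.8454…

-2.85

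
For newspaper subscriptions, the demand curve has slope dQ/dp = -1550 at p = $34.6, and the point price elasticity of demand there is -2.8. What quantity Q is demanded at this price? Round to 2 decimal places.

Ed = (dQ/dp)·(p/Q) ⇒ Q = (dQ/dp)·p/Ed = (-1550)·34.6/(-2.8) = 19153.5714…

19153.57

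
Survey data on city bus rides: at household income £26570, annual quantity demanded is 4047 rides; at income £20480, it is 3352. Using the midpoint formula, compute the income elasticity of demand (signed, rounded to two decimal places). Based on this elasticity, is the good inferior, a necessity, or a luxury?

%ΔQ = (3352 − 4047)/[( 4047 + 3352)/2] = -695/3699.5 = -0.187863…
%ΔIncome = (20480 − 26570)/[( 26570 + 20480)/2] = -6090/23525 = -0.258873…
E_income = (-695/3699.5) / (-6090/23525) = 0.7256…
0 < E_income < 1 ⇒ normal good, necessity.

0.73; necessity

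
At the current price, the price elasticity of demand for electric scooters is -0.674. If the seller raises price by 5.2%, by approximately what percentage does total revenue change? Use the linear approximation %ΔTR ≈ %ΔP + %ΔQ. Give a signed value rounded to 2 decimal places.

+1.70%

%ΔQ ≈ Ed × %ΔP = (-0.674) × (+5.2%) = -3.5048%
%ΔTR ≈ %ΔP + %ΔQ = (+5.2%) + (-3.5048%) = +1.6952%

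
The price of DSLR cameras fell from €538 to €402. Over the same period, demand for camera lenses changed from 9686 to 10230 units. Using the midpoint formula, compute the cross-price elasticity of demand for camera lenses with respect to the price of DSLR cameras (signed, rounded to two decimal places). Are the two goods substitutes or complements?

-0.19; complements

%ΔQ_{camera lenses} = (10230 − 9686)/avg = 544/9958 = 0.054629…
%ΔP_{DSLR cameras} = (402 − 538)/avg = -136/470 = -0.289361…
E_cross = (544/9958) / (-136/470) = -0.1887…
E_cross < 0 ⇒ the goods are complements.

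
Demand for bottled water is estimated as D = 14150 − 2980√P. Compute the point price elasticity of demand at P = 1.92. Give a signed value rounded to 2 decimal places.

-0.21

dD/dP = −2980/(2√P) = -1075.31. At P = 1.92, D = 10020.8.
Ed = (dD/dP)·(P/D) = (-1075.31) × (1.92/10020.8) = -0.2060…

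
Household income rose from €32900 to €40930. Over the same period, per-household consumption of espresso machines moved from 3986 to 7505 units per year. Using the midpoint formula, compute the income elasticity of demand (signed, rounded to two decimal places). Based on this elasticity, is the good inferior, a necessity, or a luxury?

2.82; luxury

%ΔQ = (7505 − 3986)/[( 3986 + 7505)/2] = 3519/5745.5 = 0.612479…
%ΔIncome = (40930 − 32900)/[( 32900 + 40930)/2] = 8030/36915 = 0.217526…
E_income = (3519/5745.5) / (8030/36915) = 2.8156…
E_income > 1 ⇒ normal good, luxury.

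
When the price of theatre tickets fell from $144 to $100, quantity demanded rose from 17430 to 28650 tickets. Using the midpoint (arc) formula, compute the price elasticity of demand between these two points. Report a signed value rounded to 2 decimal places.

-1.35

%ΔQ = (28650 − 17430) / [(17430 + 28650)/2] = 11220/23040 = 0.486979…
%ΔP = (100 − 144) / [(144 + 100)/2] = -44/122 = -0.360655…
Arc Ed = %ΔQ / %ΔP = (11220/23040) / (-44/122) = -1.3502…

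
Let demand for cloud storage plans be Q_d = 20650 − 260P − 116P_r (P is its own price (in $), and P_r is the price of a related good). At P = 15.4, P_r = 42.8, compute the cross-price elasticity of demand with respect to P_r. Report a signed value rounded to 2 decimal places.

-0.43

At the given values, Q_d = 20650 − 260(15.4) − 116(42.8) = 11681.2.
∂Q_d/∂P_r = -116.
E = (-116) × (42.8/11681.2) = -0.4250…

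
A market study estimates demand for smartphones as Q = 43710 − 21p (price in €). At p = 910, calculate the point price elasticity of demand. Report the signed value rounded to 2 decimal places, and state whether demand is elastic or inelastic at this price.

dQ/dp = −21. At p = 910, Q = 43710 − 21(910) = 24600.
Ed = (dQ/dp)·(p/Q) = −21 × (910/24600) = -0.7768…
|Ed| = 0.78 < 1, so demand is inelastic.

-0.78; inelastic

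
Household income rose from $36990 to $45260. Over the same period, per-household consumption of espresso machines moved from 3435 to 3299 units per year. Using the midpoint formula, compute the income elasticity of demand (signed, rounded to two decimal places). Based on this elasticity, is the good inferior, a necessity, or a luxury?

-0.20; inferior

%ΔQ = (3299 − 3435)/[( 3435 + 3299)/2] = -136/3367 = -0.040392…
%ΔIncome = (45260 − 36990)/[( 36990 + 45260)/2] = 8270/41125 = 0.201094…
E_income = (-136/3367) / (8270/41125) = -0.2008…
E_income < 0 ⇒ inferior good.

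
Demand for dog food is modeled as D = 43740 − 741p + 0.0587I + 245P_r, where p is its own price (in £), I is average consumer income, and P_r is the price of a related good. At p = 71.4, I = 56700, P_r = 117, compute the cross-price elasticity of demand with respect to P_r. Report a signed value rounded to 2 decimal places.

1.26

At the given values, D = 43740 − 741(71.4) + 0.0587(56700) + 245(117) = 22825.89.
∂D/∂P_r = 245.
E = (245) × (117/22825.89) = 1.2558…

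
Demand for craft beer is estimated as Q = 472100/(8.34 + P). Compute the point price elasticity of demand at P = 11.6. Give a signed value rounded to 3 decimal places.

-0.582

dQ/dP = −472100/(8.34 + P)² = -1187.36. At P = 11.6, Q = 23676.
Ed = (dQ/dP)·(P/Q) = (-1187.36) × (11.6/23676) = -0.58174…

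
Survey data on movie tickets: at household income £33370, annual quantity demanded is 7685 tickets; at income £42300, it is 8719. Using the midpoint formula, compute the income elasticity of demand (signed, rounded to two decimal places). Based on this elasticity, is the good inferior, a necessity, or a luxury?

%ΔQ = (8719 − 7685)/[( 7685 + 8719)/2] = 1034/8202 = 0.126066…
%ΔIncome = (42300 − 33370)/[( 33370 + 42300)/2] = 8930/37835 = 0.236024…
E_income = (1034/8202) / (8930/37835) = 0.5341…
0 < E_income < 1 ⇒ normal good, necessity.

0.53; necessity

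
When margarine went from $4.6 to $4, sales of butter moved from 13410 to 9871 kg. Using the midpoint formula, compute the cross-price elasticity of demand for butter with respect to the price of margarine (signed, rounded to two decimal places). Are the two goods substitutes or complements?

%ΔQ_{butter} = (9871 − 13410)/avg = -3539/11640.5 = -0.304024…
%ΔP_{margarine} = (4 − 4.6)/avg = -0.6/4.3 = -0.139534…
E_cross = (-3539/11640.5) / (-0.6/4.3) = 2.1788…
E_cross > 0 ⇒ the goods are substitutes.

2.18; substitutes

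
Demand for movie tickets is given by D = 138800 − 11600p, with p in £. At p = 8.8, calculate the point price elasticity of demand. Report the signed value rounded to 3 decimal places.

-2.780

dD/dp = −11600. At p = 8.8, D = 138800 − 11600(8.8) = 36720.
Ed = (dD/dp)·(p/D) = −11600 × (8.8/36720) = -2.77995…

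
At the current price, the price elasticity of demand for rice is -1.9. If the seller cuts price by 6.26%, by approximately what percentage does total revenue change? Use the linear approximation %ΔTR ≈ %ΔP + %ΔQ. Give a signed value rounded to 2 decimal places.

%ΔQ ≈ Ed × %ΔP = (-1.9) × (-6.26%) = +11.8940%
%ΔTR ≈ %ΔP + %ΔQ = (-6.26%) + (+11.8940%) = +5.6340%

+5.63%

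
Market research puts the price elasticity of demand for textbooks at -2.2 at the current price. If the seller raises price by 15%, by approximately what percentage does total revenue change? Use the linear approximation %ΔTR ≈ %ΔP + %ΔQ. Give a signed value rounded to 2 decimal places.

%ΔQ ≈ Ed × %ΔP = (-2.2) × (+15%) = -33.0000%
%ΔTR ≈ %ΔP + %ΔQ = (+15%) + (-33.0000%) = -18.0000%

-18.00%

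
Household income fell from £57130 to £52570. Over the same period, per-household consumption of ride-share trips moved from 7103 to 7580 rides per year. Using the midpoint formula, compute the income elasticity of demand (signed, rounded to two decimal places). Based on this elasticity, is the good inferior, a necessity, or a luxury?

%ΔQ = (7580 − 7103)/[( 7103 + 7580)/2] = 477/7341.5 = 0.064973…
%ΔIncome = (52570 − 57130)/[( 57130 + 52570)/2] = -4560/54850 = -0.083135…
E_income = (477/7341.5) / (-4560/54850) = -0.7815…
E_income < 0 ⇒ inferior good.

-0.78; inferior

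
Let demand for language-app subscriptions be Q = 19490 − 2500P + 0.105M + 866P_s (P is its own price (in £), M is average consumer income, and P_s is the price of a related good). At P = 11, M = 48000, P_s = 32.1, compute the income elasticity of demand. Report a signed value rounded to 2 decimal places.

0.20

At the given values, Q = 19490 − 2500(11) + 0.105(48000) + 866(32.1) = 24828.6.
∂Q/∂M = 0.105.
E = (0.105) × (48000/24828.6) = 0.2029…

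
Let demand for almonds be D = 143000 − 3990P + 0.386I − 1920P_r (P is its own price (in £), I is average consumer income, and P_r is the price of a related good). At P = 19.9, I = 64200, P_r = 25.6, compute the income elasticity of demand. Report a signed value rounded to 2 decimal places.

At the given values, D = 143000 − 3990(19.9) + 0.386(64200) − 1920(25.6) = 39228.2.
∂D/∂I = 0.386.
E = (0.386) × (64200/39228.2) = 0.6317…

0.63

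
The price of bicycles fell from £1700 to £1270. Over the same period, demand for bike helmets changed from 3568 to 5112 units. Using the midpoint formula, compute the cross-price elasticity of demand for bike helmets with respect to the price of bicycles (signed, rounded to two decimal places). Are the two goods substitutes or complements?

%ΔQ_{bike helmets} = (5112 − 3568)/avg = 1544/4340 = 0.355760…
%ΔP_{bicycles} = (1270 − 1700)/avg = -430/1485 = -0.289562…
E_cross = (1544/4340) / (-430/1485) = -1.2286…
E_cross < 0 ⇒ the goods are complements.

-1.23; complements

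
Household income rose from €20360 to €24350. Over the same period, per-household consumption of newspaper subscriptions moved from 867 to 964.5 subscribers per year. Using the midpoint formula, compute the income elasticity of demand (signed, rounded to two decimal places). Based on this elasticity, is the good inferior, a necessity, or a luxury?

%ΔQ = (964.5 − 867)/[( 867 + 964.5)/2] = 97.5/915.75 = 0.106470…
%ΔIncome = (24350 − 20360)/[( 20360 + 24350)/2] = 3990/22355 = 0.178483…
E_income = (97.5/915.75) / (3990/22355) = 0.5965…
0 < E_income < 1 ⇒ normal good, necessity.

0.60; necessity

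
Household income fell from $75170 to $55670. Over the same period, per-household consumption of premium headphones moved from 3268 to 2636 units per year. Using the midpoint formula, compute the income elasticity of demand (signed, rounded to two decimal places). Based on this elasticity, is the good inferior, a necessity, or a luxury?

%ΔQ = (2636 − 3268)/[( 3268 + 2636)/2] = -632/2952 = -0.214092…
%ΔIncome = (55670 − 75170)/[( 75170 + 55670)/2] = -19500/65420 = -0.298073…
E_income = (-632/2952) / (-19500/65420) = 0.7182…
0 < E_income < 1 ⇒ normal good, necessity.

0.72; necessity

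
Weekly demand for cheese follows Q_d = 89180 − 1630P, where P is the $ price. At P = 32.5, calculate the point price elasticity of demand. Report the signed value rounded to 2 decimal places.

-1.46

dQ_d/dP = −1630. At P = 32.5, Q_d = 89180 − 1630(32.5) = 36205.
Ed = (dQ_d/dP)·(P/Q_d) = −1630 × (32.5/36205) = -1.4631…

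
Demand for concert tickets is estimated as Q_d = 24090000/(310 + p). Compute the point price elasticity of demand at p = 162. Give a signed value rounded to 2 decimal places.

dQ_d/dp = −24090000/(310 + p)² = -108.132. At p = 162, Q_d = 51038.1.
Ed = (dQ_d/dp)·(p/Q_d) = (-108.132) × (162/51038.1) = -0.3432…

-0.34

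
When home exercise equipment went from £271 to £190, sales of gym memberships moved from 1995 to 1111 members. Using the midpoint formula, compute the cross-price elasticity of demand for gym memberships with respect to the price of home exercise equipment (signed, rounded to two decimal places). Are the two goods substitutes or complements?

1.62; substitutes

%ΔQ_{gym memberships} = (1111 − 1995)/avg = -884/1553 = -0.569220…
%ΔP_{home exercise equipment} = (190 − 271)/avg = -81/230.5 = -0.351409…
E_cross = (-884/1553) / (-81/230.5) = 1.6198…
E_cross > 0 ⇒ the goods are substitutes.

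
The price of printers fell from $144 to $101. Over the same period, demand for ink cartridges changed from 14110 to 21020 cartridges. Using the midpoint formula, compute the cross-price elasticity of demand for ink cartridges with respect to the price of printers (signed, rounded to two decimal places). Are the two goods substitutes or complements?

-1.12; complements

%ΔQ_{ink cartridges} = (21020 − 14110)/avg = 6910/17565 = 0.393395…
%ΔP_{printers} = (101 − 144)/avg = -43/122.5 = -0.351020…
E_cross = (6910/17565) / (-43/122.5) = -1.1207…
E_cross < 0 ⇒ the goods are complements.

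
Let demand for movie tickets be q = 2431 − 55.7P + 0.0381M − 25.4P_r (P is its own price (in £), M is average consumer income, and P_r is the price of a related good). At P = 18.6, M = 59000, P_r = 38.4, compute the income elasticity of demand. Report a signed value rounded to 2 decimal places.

0.84

At the given values, q = 2431 − 55.7(18.6) + 0.0381(59000) − 25.4(38.4) = 2667.52.
∂q/∂M = 0.0381.
E = (0.0381) × (59000/2667.52) = 0.8426…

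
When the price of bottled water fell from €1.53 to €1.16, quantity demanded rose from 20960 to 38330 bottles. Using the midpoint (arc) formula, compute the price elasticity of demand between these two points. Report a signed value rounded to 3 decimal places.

-2.130

%ΔQ = (38330 − 20960) / [(20960 + 38330)/2] = 17370/29645 = 0.585933…
%ΔP = (1.16 − 1.53) / [(1.53 + 1.16)/2] = -0.37/1.345 = -0.275092…
Arc Ed = %ΔQ / %ΔP = (17370/29645) / (-0.37/1.345) = -2.12994…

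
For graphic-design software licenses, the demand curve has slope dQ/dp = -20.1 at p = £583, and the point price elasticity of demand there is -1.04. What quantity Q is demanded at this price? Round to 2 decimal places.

11267.60

Ed = (dQ/dp)·(p/Q) ⇒ Q = (dQ/dp)·p/Ed = (-20.1)·583/(-1.04) = 11267.5961…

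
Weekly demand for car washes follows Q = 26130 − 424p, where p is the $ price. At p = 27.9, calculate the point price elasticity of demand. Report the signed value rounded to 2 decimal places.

dQ/dp = −424. At p = 27.9, Q = 26130 − 424(27.9) = 14300.4.
Ed = (dQ/dp)·(p/Q) = −424 × (27.9/14300.4) = -0.8272…

-0.83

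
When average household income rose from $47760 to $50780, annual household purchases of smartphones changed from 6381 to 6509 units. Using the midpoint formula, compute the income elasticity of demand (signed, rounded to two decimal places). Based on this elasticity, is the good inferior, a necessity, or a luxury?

%ΔQ = (6509 − 6381)/[( 6381 + 6509)/2] = 128/6445 = 0.019860…
%ΔIncome = (50780 − 47760)/[( 47760 + 50780)/2] = 3020/49270 = 0.061294…
E_income = (128/6445) / (3020/49270) = 0.3240…
0 < E_income < 1 ⇒ normal good, necessity.

0.32; necessity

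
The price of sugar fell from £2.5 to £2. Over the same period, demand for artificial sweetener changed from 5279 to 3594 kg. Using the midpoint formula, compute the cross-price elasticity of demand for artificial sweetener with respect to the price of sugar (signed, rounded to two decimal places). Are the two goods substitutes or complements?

1.71; substitutes

%ΔQ_{artificial sweetener} = (3594 − 5279)/avg = -1685/4436.5 = -0.379803…
%ΔP_{sugar} = (2 − 2.5)/avg = -0.5/2.25 = -0.222222…
E_cross = (-1685/4436.5) / (-0.5/2.25) = 1.7091…
E_cross > 0 ⇒ the goods are substitutes.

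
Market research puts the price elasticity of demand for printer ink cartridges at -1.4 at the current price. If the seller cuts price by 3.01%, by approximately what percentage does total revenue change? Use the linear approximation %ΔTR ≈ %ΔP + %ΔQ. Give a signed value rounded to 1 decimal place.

+1.2%

%ΔQ ≈ Ed × %ΔP = (-1.4) × (-3.01%) = +4.2140%
%ΔTR ≈ %ΔP + %ΔQ = (-3.01%) + (+4.2140%) = +1.2040%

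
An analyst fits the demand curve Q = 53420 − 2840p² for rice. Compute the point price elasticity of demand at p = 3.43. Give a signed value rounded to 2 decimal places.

dQ/dp = −2·2840·p = -19482.4. At p = 3.43, Q = 20007.684.
Ed = (dQ/dp)·(p/Q) = (-19482.4) × (3.43/20007.684) = -3.3399…

-3.34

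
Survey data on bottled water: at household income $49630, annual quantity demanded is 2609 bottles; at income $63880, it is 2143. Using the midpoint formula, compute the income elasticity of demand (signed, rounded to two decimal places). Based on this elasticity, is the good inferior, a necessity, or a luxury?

%ΔQ = (2143 − 2609)/[( 2609 + 2143)/2] = -466/2376 = -0.196127…
%ΔIncome = (63880 − 49630)/[( 49630 + 63880)/2] = 14250/56755 = 0.251079…
E_income = (-466/2376) / (14250/56755) = -0.7811…
E_income < 0 ⇒ inferior good.

-0.78; inferior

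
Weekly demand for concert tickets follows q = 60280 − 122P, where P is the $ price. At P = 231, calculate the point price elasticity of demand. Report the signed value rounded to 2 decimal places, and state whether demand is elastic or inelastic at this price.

dq/dP = −122. At P = 231, q = 60280 − 122(231) = 32098.
Ed = (dq/dP)·(P/q) = −122 × (231/32098) = -0.8779…
|Ed| = 0.88 < 1, so demand is inelastic.

-0.88; inelastic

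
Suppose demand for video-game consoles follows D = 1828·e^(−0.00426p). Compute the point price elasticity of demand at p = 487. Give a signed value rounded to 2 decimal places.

-2.07

dD/dp = −0.00426·D = -0.978115. At p = 487, D = 229.604.
Ed = (dD/dp)·(p/D) = (-0.978115) × (487/229.604) = -2.0746…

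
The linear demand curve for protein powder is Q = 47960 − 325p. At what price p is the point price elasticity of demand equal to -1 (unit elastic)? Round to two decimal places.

Ed = −325p/(47960 − 325p). Set this equal to -1:
325p = 1·(47960 − 325p) ⇒ 325p(1 + 1) = 1·47960
p = 1·47960 / (325·2) = 73.7846…

73.78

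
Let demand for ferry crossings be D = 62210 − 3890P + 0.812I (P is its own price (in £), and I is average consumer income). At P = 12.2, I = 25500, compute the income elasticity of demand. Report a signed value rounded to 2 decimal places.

0.58

At the given values, D = 62210 − 3890(12.2) + 0.812(25500) = 35458.
∂D/∂I = 0.812.
E = (0.812) × (25500/35458) = 0.5839…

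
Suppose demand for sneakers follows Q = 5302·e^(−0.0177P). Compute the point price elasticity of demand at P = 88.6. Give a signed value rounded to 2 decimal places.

-1.57

dQ/dP = −0.0177·Q = -19.5589. At P = 88.6, Q = 1105.02.
Ed = (dQ/dP)·(P/Q) = (-19.5589) × (88.6/1105.02) = -1.5682…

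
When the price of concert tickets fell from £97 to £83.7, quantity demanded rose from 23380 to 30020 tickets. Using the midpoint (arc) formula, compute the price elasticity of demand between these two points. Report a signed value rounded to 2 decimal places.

%ΔQ = (30020 − 23380) / [(23380 + 30020)/2] = 6640/26700 = 0.248689…
%ΔP = (83.7 − 97) / [(97 + 83.7)/2] = -13.3/90.35 = -0.147205…
Arc Ed = %ΔQ / %ΔP = (6640/26700) / (-13.3/90.35) = -1.6894…

-1.69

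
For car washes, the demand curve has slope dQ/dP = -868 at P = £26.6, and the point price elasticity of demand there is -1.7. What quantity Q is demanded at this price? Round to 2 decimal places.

Ed = (dQ/dP)·(P/Q) ⇒ Q = (dQ/dP)·P/Ed = (-868)·26.6/(-1.7) = 13581.6470…

13581.65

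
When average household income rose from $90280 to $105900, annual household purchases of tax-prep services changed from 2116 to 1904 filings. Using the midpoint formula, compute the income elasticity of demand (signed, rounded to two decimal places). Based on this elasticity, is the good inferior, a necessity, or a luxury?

%ΔQ = (1904 − 2116)/[( 2116 + 1904)/2] = -212/2010 = -0.105472…
%ΔIncome = (105900 − 90280)/[( 90280 + 105900)/2] = 15620/98090 = 0.159241…
E_income = (-212/2010) / (15620/98090) = -0.6623…
E_income < 0 ⇒ inferior good.

-0.66; inferior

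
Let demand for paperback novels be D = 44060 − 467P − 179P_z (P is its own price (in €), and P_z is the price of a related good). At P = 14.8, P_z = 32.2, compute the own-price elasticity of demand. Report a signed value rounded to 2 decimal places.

At the given values, D = 44060 − 467(14.8) − 179(32.2) = 31384.6.
∂D/∂P = −467.
E = (-467) × (14.8/31384.6) = -0.2202…

-0.22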